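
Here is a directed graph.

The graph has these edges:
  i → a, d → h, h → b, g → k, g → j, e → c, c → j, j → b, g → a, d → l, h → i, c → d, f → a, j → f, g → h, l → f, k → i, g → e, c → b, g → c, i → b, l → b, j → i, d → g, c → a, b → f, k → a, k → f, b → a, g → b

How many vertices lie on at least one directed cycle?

4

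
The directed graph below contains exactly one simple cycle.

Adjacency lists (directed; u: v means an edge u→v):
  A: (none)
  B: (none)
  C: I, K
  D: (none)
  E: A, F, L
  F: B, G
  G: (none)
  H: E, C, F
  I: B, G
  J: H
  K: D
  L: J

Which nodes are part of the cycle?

E, H, J, L

DFS with gray/black marking from H:
H gray
  E gray
    A gray
    A black
    F gray
      B gray
      B black
      G gray
      G black
    F black
    L gray
      J gray
        J→H: H is gray → back edge
Back edge closes the cycle H → E → L → J → H; its vertices are {E, H, J, L}.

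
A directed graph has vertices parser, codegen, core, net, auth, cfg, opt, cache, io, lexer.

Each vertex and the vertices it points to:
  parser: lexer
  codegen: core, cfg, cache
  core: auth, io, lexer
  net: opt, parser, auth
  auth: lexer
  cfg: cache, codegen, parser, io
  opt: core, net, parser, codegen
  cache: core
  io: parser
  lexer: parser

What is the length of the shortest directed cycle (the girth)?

2

For each vertex v, BFS finds the shortest path from v back to v.
The shortest such closed walk is opt → net → opt, length 2.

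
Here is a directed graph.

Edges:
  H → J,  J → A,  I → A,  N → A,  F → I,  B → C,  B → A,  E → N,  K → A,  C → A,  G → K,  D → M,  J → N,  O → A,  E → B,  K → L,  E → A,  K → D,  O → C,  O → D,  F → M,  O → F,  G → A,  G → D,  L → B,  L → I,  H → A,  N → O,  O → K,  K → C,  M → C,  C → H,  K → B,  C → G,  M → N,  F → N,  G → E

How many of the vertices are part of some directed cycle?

13

A vertex is on a directed cycle iff it belongs to a strongly connected component of size ≥ 2 (or has a self-loop).
The vertices on cycles are {B, C, D, E, F, G, H, J, K, L, M, N, O} — 13 in total.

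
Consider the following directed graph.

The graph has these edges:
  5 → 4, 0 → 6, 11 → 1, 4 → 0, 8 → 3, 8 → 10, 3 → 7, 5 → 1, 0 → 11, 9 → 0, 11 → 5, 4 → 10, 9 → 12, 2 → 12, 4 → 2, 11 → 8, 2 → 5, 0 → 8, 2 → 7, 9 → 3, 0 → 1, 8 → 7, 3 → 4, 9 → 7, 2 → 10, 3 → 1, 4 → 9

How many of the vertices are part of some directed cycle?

A vertex is on a directed cycle iff it belongs to a strongly connected component of size ≥ 2 (or has a self-loop).
The vertices on cycles are {0, 2, 3, 4, 5, 8, 9, 11} — 8 in total.

8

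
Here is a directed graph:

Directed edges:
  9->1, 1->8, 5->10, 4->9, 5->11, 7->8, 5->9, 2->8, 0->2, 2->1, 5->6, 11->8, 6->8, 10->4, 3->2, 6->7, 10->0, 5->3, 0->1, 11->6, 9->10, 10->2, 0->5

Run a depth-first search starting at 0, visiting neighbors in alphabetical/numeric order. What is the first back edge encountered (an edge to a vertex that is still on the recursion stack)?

10->0

DFS from 0 (visiting neighbors in alphabetical/numeric order); mark gray on enter, black on exit:
0 gray
  1 gray
    8 gray
    8 black
  1 black
  2 gray
    2→1: 1 black — skip
    2→8: 8 black — skip
  2 black
  5 gray
    3 gray
      3→2: 2 black — skip
    3 black
    6 gray
      7 gray
        7→8: 8 black — skip
      7 black
      6→8: 8 black — skip
    6 black
    9 gray
      9→1: 1 black — skip
      10 gray
        10→0: 0 is gray → back edge
First back edge: 10 → 0.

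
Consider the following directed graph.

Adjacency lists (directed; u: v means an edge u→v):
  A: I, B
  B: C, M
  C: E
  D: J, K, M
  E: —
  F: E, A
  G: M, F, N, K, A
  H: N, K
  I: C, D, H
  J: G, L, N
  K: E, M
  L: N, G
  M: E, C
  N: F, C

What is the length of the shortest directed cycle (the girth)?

5

For each vertex v, BFS finds the shortest path from v back to v.
The shortest such closed walk is A → I → D → J → G → A, length 5.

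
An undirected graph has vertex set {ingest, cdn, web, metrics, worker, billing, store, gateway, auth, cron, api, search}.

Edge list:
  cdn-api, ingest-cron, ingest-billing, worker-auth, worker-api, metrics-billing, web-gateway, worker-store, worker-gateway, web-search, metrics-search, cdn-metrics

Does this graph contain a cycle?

DFS, tracking each vertex's parent; an edge to a visited non-parent vertex closes a cycle.
Start from ingest:
visit ingest (parent –)
  visit cron (parent ingest)
    cron–ingest: parent, skip
  visit billing (parent ingest)
    billing–ingest: parent, skip
    visit metrics (parent billing)
      visit search (parent metrics)
        visit web (parent search)
          visit gateway (parent web)
            visit worker (parent gateway)
              visit api (parent worker)
                visit cdn (parent api)
                  cdn–api: parent, skip
                  cdn–metrics: metrics visited and ≠ parent → cycle
Cycle: metrics – search – web – gateway – worker – api – cdn – metrics.

Yes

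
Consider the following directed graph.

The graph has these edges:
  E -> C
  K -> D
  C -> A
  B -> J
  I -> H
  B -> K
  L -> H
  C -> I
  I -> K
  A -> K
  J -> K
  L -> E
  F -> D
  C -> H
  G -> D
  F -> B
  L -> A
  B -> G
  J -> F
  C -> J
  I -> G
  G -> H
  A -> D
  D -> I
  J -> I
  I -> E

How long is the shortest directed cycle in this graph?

3

For each vertex v, BFS finds the shortest path from v back to v.
The shortest such closed walk is E → C → I → E, length 3.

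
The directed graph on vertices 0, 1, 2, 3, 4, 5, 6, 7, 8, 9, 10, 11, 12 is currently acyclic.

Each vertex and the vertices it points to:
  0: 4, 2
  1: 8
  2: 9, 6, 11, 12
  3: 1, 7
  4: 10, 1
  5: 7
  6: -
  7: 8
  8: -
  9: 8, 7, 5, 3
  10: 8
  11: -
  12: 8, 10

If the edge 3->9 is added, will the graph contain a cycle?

Adding 3→9 creates a cycle iff 9 can already reach 3.
Path from 9: 9 → 3.
So 9 → … → 3 → 9 is a cycle.

Yes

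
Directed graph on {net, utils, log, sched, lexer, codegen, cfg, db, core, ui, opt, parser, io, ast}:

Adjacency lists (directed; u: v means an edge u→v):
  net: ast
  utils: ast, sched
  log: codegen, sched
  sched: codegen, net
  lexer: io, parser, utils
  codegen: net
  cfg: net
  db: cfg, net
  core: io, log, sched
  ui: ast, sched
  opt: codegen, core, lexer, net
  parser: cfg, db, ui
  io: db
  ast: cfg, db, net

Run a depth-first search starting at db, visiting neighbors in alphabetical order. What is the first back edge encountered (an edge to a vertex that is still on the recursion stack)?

DFS from db (visiting neighbors in alphabetical order); mark gray on enter, black on exit:
db gray
  cfg gray
    net gray
      ast gray
        ast→cfg: cfg is gray → back edge
First back edge: ast → cfg.

ast→cfg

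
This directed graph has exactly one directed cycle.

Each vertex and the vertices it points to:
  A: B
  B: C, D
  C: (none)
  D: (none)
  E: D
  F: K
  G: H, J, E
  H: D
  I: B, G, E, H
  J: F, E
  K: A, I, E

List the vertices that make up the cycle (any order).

DFS with gray/black marking from K:
K gray
  A gray
    B gray
      C gray
      C black
      D gray
      D black
    B black
  A black
  I gray
    I→B: B black — skip
    G gray
      H gray
        H→D: D black — skip
      H black
      J gray
        F gray
          F→K: K is gray → back edge
Back edge closes the cycle K → I → G → J → F → K; its vertices are {F, G, I, J, K}.

F, G, I, J, K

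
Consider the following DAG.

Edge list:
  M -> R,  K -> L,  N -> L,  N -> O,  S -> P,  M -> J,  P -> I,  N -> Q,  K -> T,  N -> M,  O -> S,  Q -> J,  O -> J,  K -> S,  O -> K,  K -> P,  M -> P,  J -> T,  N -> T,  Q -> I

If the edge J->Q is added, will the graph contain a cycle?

Yes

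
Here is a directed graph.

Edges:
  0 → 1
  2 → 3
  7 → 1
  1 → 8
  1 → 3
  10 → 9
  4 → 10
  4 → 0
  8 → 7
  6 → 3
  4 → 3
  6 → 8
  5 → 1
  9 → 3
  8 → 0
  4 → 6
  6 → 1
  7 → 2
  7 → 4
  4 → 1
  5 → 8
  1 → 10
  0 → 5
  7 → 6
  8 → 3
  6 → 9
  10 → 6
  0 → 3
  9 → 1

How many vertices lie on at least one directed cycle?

A vertex is on a directed cycle iff it belongs to a strongly connected component of size ≥ 2 (or has a self-loop).
The vertices on cycles are {0, 1, 4, 5, 6, 7, 8, 9, 10} — 9 in total.

9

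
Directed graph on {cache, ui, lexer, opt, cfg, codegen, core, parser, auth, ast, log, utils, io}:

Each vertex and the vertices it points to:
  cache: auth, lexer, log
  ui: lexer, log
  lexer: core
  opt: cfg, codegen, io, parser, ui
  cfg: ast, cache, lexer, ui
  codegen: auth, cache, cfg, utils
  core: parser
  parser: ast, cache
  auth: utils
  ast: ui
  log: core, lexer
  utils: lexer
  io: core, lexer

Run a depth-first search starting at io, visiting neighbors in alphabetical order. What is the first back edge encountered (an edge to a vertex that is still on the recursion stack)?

DFS from io (visiting neighbors in alphabetical order); mark gray on enter, black on exit:
io gray
  core gray
    parser gray
      ast gray
        ui gray
          lexer gray
            lexer→core: core is gray → back edge
First back edge: lexer → core.

lexer->core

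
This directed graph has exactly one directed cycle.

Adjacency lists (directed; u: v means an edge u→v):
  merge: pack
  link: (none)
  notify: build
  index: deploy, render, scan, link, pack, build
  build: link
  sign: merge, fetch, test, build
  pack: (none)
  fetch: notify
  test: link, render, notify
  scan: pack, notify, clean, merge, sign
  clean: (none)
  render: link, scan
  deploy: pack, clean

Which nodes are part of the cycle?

DFS with gray/black marking from render:
render gray
  link gray
  link black
  scan gray
    pack gray
    pack black
    notify gray
      build gray
        build→link: link black — skip
      build black
    notify black
    clean gray
    clean black
    merge gray
      merge→pack: pack black — skip
    merge black
    sign gray
      sign→merge: merge black — skip
      fetch gray
        fetch→notify: notify black — skip
      fetch black
      test gray
        test→link: link black — skip
        test→render: render is gray → back edge
Back edge closes the cycle render → scan → sign → test → render; its vertices are {scan, sign, test, render}.

scan, sign, test, render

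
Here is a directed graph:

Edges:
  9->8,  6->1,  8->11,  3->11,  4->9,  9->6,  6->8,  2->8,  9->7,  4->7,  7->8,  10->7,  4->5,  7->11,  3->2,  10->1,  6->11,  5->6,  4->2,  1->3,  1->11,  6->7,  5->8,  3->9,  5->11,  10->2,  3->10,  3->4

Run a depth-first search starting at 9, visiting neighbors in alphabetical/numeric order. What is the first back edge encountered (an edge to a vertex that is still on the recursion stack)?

5→6

DFS from 9 (visiting neighbors in alphabetical/numeric order); mark gray on enter, black on exit:
9 gray
  6 gray
    1 gray
      3 gray
        2 gray
          8 gray
            11 gray
            11 black
          8 black
        2 black
        4 gray
          4→2: 2 black — skip
          5 gray
            5→6: 6 is gray → back edge
First back edge: 5 → 6.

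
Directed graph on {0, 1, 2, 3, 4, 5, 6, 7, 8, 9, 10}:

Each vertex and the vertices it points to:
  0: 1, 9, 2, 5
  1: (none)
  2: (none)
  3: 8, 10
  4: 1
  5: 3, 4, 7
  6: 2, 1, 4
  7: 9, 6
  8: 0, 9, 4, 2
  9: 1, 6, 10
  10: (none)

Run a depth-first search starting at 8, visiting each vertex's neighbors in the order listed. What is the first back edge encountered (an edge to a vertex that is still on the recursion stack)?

3->8

DFS from 8 (visiting each vertex's neighbors in the order listed); mark gray on enter, black on exit:
8 gray
  0 gray
    1 gray
    1 black
    9 gray
      9→1: 1 black — skip
      6 gray
        2 gray
        2 black
        6→1: 1 black — skip
        4 gray
          4→1: 1 black — skip
        4 black
      6 black
      10 gray
      10 black
    9 black
    0→2: 2 black — skip
    5 gray
      3 gray
        3→8: 8 is gray → back edge
First back edge: 3 → 8.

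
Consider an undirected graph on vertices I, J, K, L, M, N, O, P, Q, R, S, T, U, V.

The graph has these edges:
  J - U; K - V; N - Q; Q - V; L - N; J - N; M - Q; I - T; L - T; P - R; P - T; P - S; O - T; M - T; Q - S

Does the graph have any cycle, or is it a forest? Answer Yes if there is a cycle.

DFS, tracking each vertex's parent; an edge to a visited non-parent vertex closes a cycle.
Start from I:
visit I (parent –)
  visit T (parent I)
    visit L (parent T)
      L–T: parent, skip
      visit N (parent L)
        visit Q (parent N)
          visit M (parent Q)
            M–Q: parent, skip
            M–T: T visited and ≠ parent → cycle
Cycle: T – L – N – Q – M – T.

Yes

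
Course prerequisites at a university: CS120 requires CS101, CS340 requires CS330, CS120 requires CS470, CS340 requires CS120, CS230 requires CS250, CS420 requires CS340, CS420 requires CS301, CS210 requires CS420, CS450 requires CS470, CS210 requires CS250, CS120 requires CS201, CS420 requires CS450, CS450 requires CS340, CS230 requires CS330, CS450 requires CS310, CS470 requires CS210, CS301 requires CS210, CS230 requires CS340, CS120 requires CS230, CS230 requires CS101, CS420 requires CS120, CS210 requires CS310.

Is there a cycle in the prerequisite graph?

Yes

DFS with white/gray/black marking, starting from CS120:
CS120 gray
  CS101 gray
  CS101 black
  CS230 gray
    CS330 gray
    CS330 black
    CS340 gray
      CS340→CS330: CS330 black — skip
      CS340→CS120: CS120 is gray → back edge
Back edge found, so a cycle exists: CS120 → CS230 → CS340 → CS120.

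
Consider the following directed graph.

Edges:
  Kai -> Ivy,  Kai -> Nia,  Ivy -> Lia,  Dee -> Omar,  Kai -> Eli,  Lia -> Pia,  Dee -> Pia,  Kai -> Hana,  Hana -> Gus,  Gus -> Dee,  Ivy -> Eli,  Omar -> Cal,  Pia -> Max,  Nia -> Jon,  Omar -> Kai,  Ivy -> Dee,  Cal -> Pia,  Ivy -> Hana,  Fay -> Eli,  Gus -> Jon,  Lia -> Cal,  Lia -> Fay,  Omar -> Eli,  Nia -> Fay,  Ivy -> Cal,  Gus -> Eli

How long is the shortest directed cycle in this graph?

For each vertex v, BFS finds the shortest path from v back to v.
The shortest such closed walk is Kai → Ivy → Dee → Omar → Kai, length 4.

4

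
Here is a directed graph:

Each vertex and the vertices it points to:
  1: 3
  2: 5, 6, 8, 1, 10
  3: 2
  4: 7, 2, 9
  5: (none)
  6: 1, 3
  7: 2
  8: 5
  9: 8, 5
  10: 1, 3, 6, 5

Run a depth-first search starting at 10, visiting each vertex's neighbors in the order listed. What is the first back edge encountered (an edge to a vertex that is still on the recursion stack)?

6->1

DFS from 10 (visiting each vertex's neighbors in the order listed); mark gray on enter, black on exit:
10 gray
  1 gray
    3 gray
      2 gray
        5 gray
        5 black
        6 gray
          6→1: 1 is gray → back edge
First back edge: 6 → 1.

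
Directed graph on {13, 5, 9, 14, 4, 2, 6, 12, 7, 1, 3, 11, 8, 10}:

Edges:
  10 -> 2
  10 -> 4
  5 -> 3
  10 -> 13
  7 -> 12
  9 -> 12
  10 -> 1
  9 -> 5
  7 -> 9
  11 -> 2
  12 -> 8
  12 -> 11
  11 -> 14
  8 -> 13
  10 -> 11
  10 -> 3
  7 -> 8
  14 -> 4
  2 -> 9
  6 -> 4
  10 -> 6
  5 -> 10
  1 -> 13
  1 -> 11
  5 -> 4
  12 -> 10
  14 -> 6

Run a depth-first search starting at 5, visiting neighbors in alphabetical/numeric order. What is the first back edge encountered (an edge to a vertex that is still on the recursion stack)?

DFS from 5 (visiting neighbors in alphabetical/numeric order); mark gray on enter, black on exit:
5 gray
  3 gray
  3 black
  4 gray
  4 black
  10 gray
    1 gray
      11 gray
        2 gray
          9 gray
            9→5: 5 is gray → back edge
First back edge: 9 → 5.

9→5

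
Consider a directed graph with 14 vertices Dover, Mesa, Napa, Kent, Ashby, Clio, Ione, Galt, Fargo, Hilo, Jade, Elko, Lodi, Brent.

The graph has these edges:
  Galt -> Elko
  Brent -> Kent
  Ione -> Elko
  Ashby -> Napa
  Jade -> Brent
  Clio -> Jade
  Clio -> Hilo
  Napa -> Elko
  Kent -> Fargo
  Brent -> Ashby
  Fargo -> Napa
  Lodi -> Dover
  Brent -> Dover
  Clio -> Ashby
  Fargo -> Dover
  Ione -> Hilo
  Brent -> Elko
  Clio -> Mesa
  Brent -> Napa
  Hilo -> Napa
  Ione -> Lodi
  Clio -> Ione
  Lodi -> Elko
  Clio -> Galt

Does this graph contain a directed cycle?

No

DFS with white/gray/black marking, starting from Hilo:
Hilo gray
  Napa gray
    Elko gray
    Elko black
  Napa black
Hilo black
Dover gray
Dover black
Mesa gray
Mesa black
Kent gray
  Fargo gray
    Fargo→Napa: Napa black — skip
    Fargo→Dover: Dover black — skip
  Fargo black
Kent black
Ashby gray
  Ashby→Napa: Napa black — skip
Ashby black
Clio gray
  Clio→Hilo: Hilo black — skip
  Clio→Ashby: Ashby black — skip
  Clio→Mesa: Mesa black — skip
  Jade gray
    Brent gray
      Brent→Napa: Napa black — skip
      Brent→Kent: Kent black — skip
      Brent→Ashby: Ashby black — skip
      Brent→Dover: Dover black — skip
      Brent→Elko: Elko black — skip
    Brent black
  Jade black
  Ione gray
    Ione→Hilo: Hilo black — skip
    Lodi gray
      Lodi→Elko: Elko black — skip
      Lodi→Dover: Dover black — skip
    Lodi black
    Ione→Elko: Elko black — skip
  Ione black
  Galt gray
    Galt→Elko: Elko black — skip
  Galt black
Clio black
Every edge goes to a white or black vertex — no back edge, so the graph is acyclic.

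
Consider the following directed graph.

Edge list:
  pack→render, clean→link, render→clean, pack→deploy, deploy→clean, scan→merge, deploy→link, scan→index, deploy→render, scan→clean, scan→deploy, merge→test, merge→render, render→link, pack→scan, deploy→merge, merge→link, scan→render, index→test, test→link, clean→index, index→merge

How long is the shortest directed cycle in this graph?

4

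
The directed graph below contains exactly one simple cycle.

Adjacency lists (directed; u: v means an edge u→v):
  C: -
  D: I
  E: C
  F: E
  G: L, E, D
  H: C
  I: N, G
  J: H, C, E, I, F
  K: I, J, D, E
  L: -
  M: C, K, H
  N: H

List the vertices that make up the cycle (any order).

D, G, I

DFS with gray/black marking from I:
I gray
  N gray
    H gray
      C gray
      C black
    H black
  N black
  G gray
    L gray
    L black
    E gray
      E→C: C black — skip
    E black
    D gray
      D→I: I is gray → back edge
Back edge closes the cycle I → G → D → I; its vertices are {D, G, I}.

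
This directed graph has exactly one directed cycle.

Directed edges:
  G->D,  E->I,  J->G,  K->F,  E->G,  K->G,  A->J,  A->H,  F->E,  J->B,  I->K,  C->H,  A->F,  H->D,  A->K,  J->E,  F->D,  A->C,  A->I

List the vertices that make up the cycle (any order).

DFS with gray/black marking from F:
F gray
  D gray
  D black
  E gray
    I gray
      K gray
        K→F: F is gray → back edge
Back edge closes the cycle F → E → I → K → F; its vertices are {E, F, I, K}.

E, F, I, K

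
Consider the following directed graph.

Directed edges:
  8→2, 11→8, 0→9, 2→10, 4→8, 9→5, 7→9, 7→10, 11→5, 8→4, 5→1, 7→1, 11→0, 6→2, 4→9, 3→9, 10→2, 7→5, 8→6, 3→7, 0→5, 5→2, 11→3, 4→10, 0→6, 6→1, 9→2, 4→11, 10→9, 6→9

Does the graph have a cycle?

Yes

DFS with white/gray/black marking, starting from 9:
9 gray
  5 gray
    2 gray
      10 gray
        10→9: 9 is gray → back edge
Back edge found, so a cycle exists: 9 → 5 → 2 → 10 → 9.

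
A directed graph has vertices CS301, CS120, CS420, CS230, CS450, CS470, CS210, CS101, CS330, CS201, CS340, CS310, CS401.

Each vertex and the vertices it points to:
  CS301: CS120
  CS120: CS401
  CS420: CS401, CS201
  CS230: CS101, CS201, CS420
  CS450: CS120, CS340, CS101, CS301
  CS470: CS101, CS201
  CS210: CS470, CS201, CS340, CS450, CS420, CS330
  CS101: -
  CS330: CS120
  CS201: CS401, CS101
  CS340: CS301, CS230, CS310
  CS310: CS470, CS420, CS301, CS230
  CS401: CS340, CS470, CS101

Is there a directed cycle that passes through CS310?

CS310 is on a cycle iff CS310 can reach itself via ≥1 edge.
CS310 → CS420 → CS401 → CS340 → CS310 — yes.

Yes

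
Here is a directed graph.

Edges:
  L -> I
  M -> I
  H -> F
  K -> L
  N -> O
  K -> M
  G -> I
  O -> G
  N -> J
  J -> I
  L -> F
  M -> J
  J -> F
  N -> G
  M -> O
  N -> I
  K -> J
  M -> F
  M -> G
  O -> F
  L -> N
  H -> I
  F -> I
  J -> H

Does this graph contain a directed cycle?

No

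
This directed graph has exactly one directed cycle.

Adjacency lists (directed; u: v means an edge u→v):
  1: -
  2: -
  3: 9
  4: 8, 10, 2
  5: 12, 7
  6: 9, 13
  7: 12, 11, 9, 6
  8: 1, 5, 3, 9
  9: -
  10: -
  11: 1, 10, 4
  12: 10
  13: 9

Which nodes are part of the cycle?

4, 5, 7, 8, 11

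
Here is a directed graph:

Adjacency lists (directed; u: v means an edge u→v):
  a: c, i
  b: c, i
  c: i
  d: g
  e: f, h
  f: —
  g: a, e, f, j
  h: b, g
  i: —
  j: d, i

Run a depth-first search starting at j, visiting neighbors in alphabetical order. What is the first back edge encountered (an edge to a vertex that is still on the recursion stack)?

h->g

DFS from j (visiting neighbors in alphabetical order); mark gray on enter, black on exit:
j gray
  d gray
    g gray
      a gray
        c gray
          i gray
          i black
        c black
        a→i: i black — skip
      a black
      e gray
        f gray
        f black
        h gray
          b gray
            b→c: c black — skip
            b→i: i black — skip
          b black
          h→g: g is gray → back edge
First back edge: h → g.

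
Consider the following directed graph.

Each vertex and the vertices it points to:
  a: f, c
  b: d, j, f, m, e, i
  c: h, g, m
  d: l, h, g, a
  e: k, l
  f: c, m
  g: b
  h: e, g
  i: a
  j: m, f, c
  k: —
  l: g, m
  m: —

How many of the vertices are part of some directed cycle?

A vertex is on a directed cycle iff it belongs to a strongly connected component of size ≥ 2 (or has a self-loop).
The vertices on cycles are {a, b, c, d, e, f, g, h, i, j, l} — 11 in total.

11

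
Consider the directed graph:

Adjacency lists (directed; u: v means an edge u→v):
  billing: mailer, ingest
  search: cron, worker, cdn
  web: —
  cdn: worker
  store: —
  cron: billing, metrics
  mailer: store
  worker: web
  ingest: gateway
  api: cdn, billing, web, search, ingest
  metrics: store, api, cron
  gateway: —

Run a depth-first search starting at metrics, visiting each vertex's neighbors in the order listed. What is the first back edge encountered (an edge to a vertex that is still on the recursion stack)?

cron→metrics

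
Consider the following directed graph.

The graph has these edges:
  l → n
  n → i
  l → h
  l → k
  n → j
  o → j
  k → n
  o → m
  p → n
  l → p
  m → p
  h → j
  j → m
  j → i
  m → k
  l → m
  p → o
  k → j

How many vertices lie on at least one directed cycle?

A vertex is on a directed cycle iff it belongs to a strongly connected component of size ≥ 2 (or has a self-loop).
The vertices on cycles are {j, k, m, n, o, p} — 6 in total.

6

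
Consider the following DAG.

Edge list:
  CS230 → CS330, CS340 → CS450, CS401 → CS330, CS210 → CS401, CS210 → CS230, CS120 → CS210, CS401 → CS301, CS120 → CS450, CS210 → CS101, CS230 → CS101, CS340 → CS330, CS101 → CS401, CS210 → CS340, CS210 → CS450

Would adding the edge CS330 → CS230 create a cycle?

Adding CS330→CS230 creates a cycle iff CS230 can already reach CS330.
Path from CS230: CS230 → CS330.
So CS230 → … → CS330 → CS230 is a cycle.

Yes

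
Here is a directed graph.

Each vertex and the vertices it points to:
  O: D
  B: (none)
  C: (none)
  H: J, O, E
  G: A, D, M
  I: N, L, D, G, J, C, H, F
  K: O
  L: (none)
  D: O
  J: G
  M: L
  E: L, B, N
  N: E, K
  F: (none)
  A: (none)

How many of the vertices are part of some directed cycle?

A vertex is on a directed cycle iff it belongs to a strongly connected component of size ≥ 2 (or has a self-loop).
The vertices on cycles are {D, E, N, O} — 4 in total.

4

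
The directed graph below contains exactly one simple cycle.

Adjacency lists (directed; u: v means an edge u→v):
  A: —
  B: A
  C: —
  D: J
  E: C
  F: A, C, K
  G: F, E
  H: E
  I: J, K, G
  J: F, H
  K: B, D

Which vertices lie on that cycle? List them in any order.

DFS with gray/black marking from K:
K gray
  B gray
    A gray
    A black
  B black
  D gray
    J gray
      F gray
        F→A: A black — skip
        C gray
        C black
        F→K: K is gray → back edge
Back edge closes the cycle K → D → J → F → K; its vertices are {D, F, J, K}.

D, F, J, K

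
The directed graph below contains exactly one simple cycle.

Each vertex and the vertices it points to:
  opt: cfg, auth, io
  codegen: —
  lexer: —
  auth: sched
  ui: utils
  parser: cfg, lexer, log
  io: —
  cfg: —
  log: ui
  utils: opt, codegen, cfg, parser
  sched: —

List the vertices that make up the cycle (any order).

DFS with gray/black marking from utils:
utils gray
  opt gray
    cfg gray
    cfg black
    auth gray
      sched gray
      sched black
    auth black
    io gray
    io black
  opt black
  codegen gray
  codegen black
  utils→cfg: cfg black — skip
  parser gray
    parser→cfg: cfg black — skip
    lexer gray
    lexer black
    log gray
      ui gray
        ui→utils: utils is gray → back edge
Back edge closes the cycle utils → parser → log → ui → utils; its vertices are {ui, log, utils, parser}.

ui, log, utils, parser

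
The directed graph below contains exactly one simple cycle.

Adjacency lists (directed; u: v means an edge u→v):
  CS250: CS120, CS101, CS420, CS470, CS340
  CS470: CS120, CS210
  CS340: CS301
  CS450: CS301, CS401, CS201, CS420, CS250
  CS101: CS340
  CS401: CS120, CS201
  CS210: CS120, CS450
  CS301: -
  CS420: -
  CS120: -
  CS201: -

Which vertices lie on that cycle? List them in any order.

DFS with gray/black marking from CS450:
CS450 gray
  CS301 gray
  CS301 black
  CS401 gray
    CS120 gray
    CS120 black
    CS201 gray
    CS201 black
  CS401 black
  CS450→CS201: CS201 black — skip
  CS420 gray
  CS420 black
  CS250 gray
    CS250→CS120: CS120 black — skip
    CS101 gray
      CS340 gray
        CS340→CS301: CS301 black — skip
      CS340 black
    CS101 black
    CS250→CS420: CS420 black — skip
    CS470 gray
      CS470→CS120: CS120 black — skip
      CS210 gray
        CS210→CS120: CS120 black — skip
        CS210→CS450: CS450 is gray → back edge
Back edge closes the cycle CS450 → CS250 → CS470 → CS210 → CS450; its vertices are {CS210, CS250, CS450, CS470}.

CS210, CS250, CS450, CS470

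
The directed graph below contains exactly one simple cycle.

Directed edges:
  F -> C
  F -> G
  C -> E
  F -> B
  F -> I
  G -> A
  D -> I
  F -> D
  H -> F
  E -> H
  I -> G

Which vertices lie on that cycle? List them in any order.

C, E, F, H

DFS with gray/black marking from F:
F gray
  G gray
    A gray
    A black
  G black
  I gray
    I→G: G black — skip
  I black
  D gray
    D→I: I black — skip
  D black
  B gray
  B black
  C gray
    E gray
      H gray
        H→F: F is gray → back edge
Back edge closes the cycle F → C → E → H → F; its vertices are {C, E, F, H}.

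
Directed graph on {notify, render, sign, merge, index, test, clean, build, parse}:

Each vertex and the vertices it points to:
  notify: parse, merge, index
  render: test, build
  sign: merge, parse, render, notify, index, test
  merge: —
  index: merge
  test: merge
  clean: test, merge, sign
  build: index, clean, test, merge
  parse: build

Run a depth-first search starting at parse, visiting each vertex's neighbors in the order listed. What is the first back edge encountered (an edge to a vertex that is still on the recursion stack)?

DFS from parse (visiting each vertex's neighbors in the order listed); mark gray on enter, black on exit:
parse gray
  build gray
    index gray
      merge gray
      merge black
    index black
    clean gray
      test gray
        test→merge: merge black — skip
      test black
      clean→merge: merge black — skip
      sign gray
        sign→merge: merge black — skip
        sign→parse: parse is gray → back edge
First back edge: sign → parse.

sign→parse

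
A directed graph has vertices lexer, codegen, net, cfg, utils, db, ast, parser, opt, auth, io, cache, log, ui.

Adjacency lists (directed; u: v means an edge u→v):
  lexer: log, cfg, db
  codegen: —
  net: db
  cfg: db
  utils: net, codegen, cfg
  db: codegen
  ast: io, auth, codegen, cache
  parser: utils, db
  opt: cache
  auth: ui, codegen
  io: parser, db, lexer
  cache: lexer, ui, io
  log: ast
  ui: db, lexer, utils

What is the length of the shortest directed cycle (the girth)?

For each vertex v, BFS finds the shortest path from v back to v.
The shortest such closed walk is cache → lexer → log → ast → cache, length 4.

4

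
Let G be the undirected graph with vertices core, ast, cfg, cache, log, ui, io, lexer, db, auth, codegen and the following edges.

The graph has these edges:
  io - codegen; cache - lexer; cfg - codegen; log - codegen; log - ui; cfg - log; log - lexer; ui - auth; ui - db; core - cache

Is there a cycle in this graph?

Yes

DFS, tracking each vertex's parent; an edge to a visited non-parent vertex closes a cycle.
Start from ast:
visit ast (parent –)
visit core (parent –)
  visit cache (parent core)
    visit lexer (parent cache)
      visit log (parent lexer)
        visit ui (parent log)
          visit auth (parent ui)
            auth–ui: parent, skip
          visit db (parent ui)
            db–ui: parent, skip
          ui–log: parent, skip
        log–lexer: parent, skip
        visit cfg (parent log)
          cfg–log: parent, skip
          visit codegen (parent cfg)
            visit io (parent codegen)
              io–codegen: parent, skip
            codegen–log: log visited and ≠ parent → cycle
Cycle: log – cfg – codegen – log.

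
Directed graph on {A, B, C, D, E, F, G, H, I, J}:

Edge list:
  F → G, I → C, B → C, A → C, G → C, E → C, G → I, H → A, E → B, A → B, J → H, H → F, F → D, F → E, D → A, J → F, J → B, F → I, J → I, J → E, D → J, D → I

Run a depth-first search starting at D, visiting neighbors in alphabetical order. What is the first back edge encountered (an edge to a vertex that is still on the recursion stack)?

DFS from D (visiting neighbors in alphabetical order); mark gray on enter, black on exit:
D gray
  A gray
    B gray
      C gray
      C black
    B black
    A→C: C black — skip
  A black
  I gray
    I→C: C black — skip
  I black
  J gray
    J→B: B black — skip
    E gray
      E→B: B black — skip
      E→C: C black — skip
    E black
    F gray
      F→D: D is gray → back edge
First back edge: F → D.

F->D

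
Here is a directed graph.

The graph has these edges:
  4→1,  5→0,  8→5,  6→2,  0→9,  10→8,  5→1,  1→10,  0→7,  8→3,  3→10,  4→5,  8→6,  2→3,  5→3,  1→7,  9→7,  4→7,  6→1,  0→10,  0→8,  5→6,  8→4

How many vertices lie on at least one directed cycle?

A vertex is on a directed cycle iff it belongs to a strongly connected component of size ≥ 2 (or has a self-loop).
The vertices on cycles are {0, 1, 2, 3, 4, 5, 6, 8, 10} — 9 in total.

9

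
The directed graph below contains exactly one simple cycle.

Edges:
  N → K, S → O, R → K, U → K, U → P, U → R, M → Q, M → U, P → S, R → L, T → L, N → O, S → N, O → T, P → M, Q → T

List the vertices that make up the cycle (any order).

M, P, U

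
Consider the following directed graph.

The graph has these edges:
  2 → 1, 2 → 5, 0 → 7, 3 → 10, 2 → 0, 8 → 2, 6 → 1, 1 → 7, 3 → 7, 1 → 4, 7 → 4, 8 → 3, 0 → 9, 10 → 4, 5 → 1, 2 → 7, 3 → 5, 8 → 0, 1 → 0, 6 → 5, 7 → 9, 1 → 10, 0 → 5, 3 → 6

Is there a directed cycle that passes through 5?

5 is on a cycle iff 5 can reach itself via ≥1 edge.
5 → 1 → 0 → 5 — yes.

Yes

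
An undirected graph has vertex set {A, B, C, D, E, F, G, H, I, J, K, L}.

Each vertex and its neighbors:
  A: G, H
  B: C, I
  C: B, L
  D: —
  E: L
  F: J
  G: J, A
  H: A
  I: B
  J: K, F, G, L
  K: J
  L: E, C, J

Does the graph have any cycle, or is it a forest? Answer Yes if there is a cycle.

No

DFS, tracking each vertex's parent; an edge to a visited non-parent vertex closes a cycle.
Start from B:
visit B (parent –)
  visit C (parent B)
    C–B: parent, skip
    visit L (parent C)
      visit E (parent L)
        E–L: parent, skip
      L–C: parent, skip
      visit J (parent L)
        visit K (parent J)
          K–J: parent, skip
        visit F (parent J)
          F–J: parent, skip
        visit G (parent J)
          G–J: parent, skip
          visit A (parent G)
            A–G: parent, skip
            visit H (parent A)
              H–A: parent, skip
        J–L: parent, skip
  visit I (parent B)
    I–B: parent, skip
visit D (parent –)
No non-parent visited neighbor found — the graph is a forest.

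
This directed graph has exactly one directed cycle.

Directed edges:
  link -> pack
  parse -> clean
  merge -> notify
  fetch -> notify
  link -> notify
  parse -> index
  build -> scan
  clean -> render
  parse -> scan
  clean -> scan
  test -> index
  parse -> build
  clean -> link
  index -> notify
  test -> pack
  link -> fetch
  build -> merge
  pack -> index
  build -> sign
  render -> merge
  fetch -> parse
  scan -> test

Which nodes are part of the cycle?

link, clean, fetch, parse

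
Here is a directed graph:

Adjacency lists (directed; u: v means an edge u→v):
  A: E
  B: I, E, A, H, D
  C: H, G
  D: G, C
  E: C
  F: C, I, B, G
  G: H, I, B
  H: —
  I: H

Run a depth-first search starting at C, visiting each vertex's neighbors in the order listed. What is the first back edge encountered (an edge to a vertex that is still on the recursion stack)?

DFS from C (visiting each vertex's neighbors in the order listed); mark gray on enter, black on exit:
C gray
  H gray
  H black
  G gray
    G→H: H black — skip
    I gray
      I→H: H black — skip
    I black
    B gray
      B→I: I black — skip
      E gray
        E→C: C is gray → back edge
First back edge: E → C.

E->C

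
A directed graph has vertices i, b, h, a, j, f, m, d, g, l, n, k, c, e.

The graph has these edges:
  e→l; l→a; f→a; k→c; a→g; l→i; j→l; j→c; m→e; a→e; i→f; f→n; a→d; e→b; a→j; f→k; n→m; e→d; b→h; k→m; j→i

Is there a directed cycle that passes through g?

g lies on a cycle iff there is a path from g back to itself.
Exploring from g, it never reaches itself; equivalently, its strongly connected component is a singleton.

No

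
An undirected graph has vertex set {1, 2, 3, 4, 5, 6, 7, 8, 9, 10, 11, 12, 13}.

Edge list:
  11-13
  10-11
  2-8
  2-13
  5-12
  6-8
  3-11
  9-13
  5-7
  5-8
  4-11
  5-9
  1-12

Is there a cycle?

DFS, tracking each vertex's parent; an edge to a visited non-parent vertex closes a cycle.
Start from 3:
visit 3 (parent –)
  visit 11 (parent 3)
    visit 4 (parent 11)
      4–11: parent, skip
    visit 13 (parent 11)
      13–11: parent, skip
      visit 9 (parent 13)
        9–13: parent, skip
        visit 5 (parent 9)
          5–9: parent, skip
          visit 12 (parent 5)
            visit 1 (parent 12)
              1–12: parent, skip
            12–5: parent, skip
          visit 7 (parent 5)
            7–5: parent, skip
          visit 8 (parent 5)
            8–5: parent, skip
            visit 2 (parent 8)
              2–8: parent, skip
              2–13: 13 visited and ≠ parent → cycle
Cycle: 13 – 9 – 5 – 8 – 2 – 13.

Yes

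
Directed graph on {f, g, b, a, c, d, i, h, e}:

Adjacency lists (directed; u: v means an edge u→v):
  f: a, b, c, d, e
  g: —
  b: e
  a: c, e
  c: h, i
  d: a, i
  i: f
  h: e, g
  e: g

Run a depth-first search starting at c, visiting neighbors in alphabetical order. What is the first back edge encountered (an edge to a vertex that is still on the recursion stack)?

a→c

DFS from c (visiting neighbors in alphabetical order); mark gray on enter, black on exit:
c gray
  h gray
    e gray
      g gray
      g black
    e black
    h→g: g black — skip
  h black
  i gray
    f gray
      a gray
        a→c: c is gray → back edge
First back edge: a → c.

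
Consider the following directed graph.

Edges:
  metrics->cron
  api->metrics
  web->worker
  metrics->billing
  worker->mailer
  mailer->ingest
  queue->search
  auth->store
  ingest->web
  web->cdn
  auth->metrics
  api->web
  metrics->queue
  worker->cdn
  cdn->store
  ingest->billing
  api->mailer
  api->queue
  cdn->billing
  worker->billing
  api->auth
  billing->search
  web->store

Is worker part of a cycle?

worker is on a cycle iff worker can reach itself via ≥1 edge.
worker → mailer → ingest → web → worker — yes.

Yes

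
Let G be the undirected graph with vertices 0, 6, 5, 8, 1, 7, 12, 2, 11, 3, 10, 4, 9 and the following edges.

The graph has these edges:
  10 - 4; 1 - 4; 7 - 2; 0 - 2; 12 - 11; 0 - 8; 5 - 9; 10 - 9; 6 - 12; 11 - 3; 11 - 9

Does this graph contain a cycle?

No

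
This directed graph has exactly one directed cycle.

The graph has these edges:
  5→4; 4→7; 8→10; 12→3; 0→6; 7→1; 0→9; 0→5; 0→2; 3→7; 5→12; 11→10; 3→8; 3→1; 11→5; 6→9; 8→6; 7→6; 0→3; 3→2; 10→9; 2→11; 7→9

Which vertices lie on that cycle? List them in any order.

2, 3, 5, 11, 12

DFS with gray/black marking from 5:
5 gray
  12 gray
    3 gray
      2 gray
        11 gray
          11→5: 5 is gray → back edge
Back edge closes the cycle 5 → 12 → 3 → 2 → 11 → 5; its vertices are {2, 3, 5, 11, 12}.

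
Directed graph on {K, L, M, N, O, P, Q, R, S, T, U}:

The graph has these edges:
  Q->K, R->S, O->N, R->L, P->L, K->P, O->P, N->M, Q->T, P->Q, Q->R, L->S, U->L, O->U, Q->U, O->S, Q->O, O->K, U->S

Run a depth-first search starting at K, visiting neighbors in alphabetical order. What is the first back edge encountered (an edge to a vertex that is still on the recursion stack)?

Q->K

DFS from K (visiting neighbors in alphabetical order); mark gray on enter, black on exit:
K gray
  P gray
    L gray
      S gray
      S black
    L black
    Q gray
      Q→K: K is gray → back edge
First back edge: Q → K.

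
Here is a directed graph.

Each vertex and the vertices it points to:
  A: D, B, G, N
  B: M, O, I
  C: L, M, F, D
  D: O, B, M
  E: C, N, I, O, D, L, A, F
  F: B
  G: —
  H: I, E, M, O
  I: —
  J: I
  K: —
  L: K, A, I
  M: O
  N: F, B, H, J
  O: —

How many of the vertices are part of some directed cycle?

6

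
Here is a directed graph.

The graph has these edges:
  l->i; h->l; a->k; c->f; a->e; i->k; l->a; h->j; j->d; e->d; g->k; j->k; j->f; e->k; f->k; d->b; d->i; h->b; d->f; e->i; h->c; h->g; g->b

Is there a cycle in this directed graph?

DFS with white/gray/black marking, starting from g:
g gray
  b gray
  b black
  k gray
  k black
g black
a gray
  a→k: k black — skip
  e gray
    d gray
      i gray
        i→k: k black — skip
      i black
      d→b: b black — skip
      f gray
        f→k: k black — skip
      f black
    d black
    e→k: k black — skip
    e→i: i black — skip
  e black
a black
c gray
  c→f: f black — skip
c black
h gray
  j gray
    j→d: d black — skip
    j→k: k black — skip
    j→f: f black — skip
  j black
  h→b: b black — skip
  l gray
    l→i: i black — skip
    l→a: a black — skip
  l black
  h→g: g black — skip
  h→c: c black — skip
h black
Every edge goes to a white or black vertex — no back edge, so the graph is acyclic.

No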